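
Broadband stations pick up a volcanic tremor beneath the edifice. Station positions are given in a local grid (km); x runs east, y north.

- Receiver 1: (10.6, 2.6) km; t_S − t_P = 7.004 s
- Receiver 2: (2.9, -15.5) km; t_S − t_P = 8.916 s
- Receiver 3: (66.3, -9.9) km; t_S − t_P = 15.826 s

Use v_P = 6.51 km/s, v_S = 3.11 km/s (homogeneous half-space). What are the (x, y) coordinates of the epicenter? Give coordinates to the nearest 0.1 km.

Distance from S−P lag: d = Δt · v_P v_S / (v_P − v_S) = Δt · (6.51·3.11)/(6.51−3.11) ≈ 5.9547·Δt.
So d_Receiver 1 = 41.71, d_Receiver 2 = 53.09, d_Receiver 3 = 94.24 km.
Circle about each station: (x − 10.6)² + (y − 2.6)² = 41.71²; (x − 2.9)² + (y + 15.5)² = 53.09²; (x − 66.3)² + (y + 9.9)² = 94.24².
Subtracting pairs of circle equations eliminates x²+y² and gives linear equations (the radical axes):
-15.4 x − 36.2 y = -949.28
111.4 x − 25.0 y = -2766.87
Solving the 2×2 system: x ≈ -17.3, y ≈ 33.6 km.

x ≈ -17.3 km, y ≈ 33.6 km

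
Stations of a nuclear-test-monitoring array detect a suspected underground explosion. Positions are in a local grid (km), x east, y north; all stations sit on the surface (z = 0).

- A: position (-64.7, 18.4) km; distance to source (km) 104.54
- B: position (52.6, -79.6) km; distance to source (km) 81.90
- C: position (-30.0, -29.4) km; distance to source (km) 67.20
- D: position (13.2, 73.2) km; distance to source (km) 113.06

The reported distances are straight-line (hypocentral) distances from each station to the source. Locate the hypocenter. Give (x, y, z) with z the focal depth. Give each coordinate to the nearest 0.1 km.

Each station gives a sphere (x−x_i)² + (y−y_i)² + z² = d_i² (stations at z=0).
Subtracting the A sphere from B and C: z² cancels, leaving linear equations in x and y:
234.6 x − 196.0 y = 8799.27
69.4 x − 95.6 y = 3652.48
Solving: x ≈ 14.200, y ≈ -27.897 km (keep extra digits for the depth step; rounded: 14.2, -27.9).
Then from the A sphere: z² = 104.54² − (x + 64.7)² − (y − 18.4)² with x = 14.200, y = -27.897, so z ≈ 50.596 ≈ 50.6 km.

x ≈ 14.2 km, y ≈ -27.9 km, depth ≈ 50.6 km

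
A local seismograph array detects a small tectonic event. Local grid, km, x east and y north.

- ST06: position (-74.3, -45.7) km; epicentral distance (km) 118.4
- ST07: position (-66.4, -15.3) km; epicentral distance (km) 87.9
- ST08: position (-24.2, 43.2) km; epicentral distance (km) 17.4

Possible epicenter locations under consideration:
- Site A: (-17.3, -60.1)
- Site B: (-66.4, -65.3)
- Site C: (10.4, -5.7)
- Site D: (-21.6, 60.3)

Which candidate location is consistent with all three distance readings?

For each candidate, compare |candidate − station| to the reported distance:
Site A: residuals ST06 59.6, ST07 21.4, ST08 86.1 → max 86.1 km
Site B: residuals ST06 97.3, ST07 37.9, ST08 99.0 → max 99.0 km
Site C: residuals ST06 24.7, ST07 10.5, ST08 42.5 → max 42.5 km
Site D: residuals ST06 0.0, ST07 0.0, ST08 0.1 → max 0.1 km
Only Site D has all residuals ≈ 0.

Site D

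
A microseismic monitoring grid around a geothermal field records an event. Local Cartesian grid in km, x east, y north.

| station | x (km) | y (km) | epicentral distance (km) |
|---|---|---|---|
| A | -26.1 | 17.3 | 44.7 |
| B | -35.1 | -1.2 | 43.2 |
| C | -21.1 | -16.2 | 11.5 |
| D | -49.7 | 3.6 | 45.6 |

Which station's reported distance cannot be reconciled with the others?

B

Solve using three stations at a time. Using A, C, D (subtract circle equations pairwise → linear system) gives (x, y) ≈ (-15.0, -26.0).
Distances from that point to each station vs reported:
  A: calculated 44.7 vs reported 44.7 → residual 0.0 km
  B: calculated 31.9 vs reported 43.2 → residual 11.3 km
  C: calculated 11.6 vs reported 11.5 → residual 0.1 km
  D: calculated 45.6 vs reported 45.6 → residual 0.0 km
A, C, D are mutually consistent (residuals ≈ 0); B is off by 11.3 km.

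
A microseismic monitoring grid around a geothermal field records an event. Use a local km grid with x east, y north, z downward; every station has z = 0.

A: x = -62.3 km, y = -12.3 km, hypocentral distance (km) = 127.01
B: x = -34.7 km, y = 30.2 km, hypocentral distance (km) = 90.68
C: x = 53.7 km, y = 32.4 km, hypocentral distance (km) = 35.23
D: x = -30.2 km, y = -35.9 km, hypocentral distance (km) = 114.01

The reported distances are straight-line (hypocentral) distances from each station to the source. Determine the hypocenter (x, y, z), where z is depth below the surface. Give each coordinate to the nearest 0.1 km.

(48.8, 38.8, 34.3)

Each station gives a sphere (x−x_i)² + (y−y_i)² + z² = d_i² (stations at z=0).
Subtracting the A sphere from B and C: z² cancels, leaving linear equations in x and y:
55.2 x + 85.0 y = 5992.23
232.0 x + 89.4 y = 14791.26
Solving: x ≈ 48.803, y ≈ 38.804 km (keep extra digits for the depth step; rounded: 48.8, 38.8).
Then from the A sphere: z² = 127.01² − (x + 62.3)² − (y + 12.3)² with x = 48.803, y = 38.804, so z ≈ 34.294 ≈ 34.3 km.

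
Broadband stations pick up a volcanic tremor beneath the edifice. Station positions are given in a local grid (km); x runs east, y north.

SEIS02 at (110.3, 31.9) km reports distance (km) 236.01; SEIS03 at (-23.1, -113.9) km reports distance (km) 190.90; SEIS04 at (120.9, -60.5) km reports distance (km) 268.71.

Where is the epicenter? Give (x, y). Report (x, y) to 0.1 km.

Circle about each station: (x − 110.3)² + (y − 31.9)² = 236.01²; (x + 23.1)² + (y + 113.9)² = 190.90²; (x − 120.9)² + (y + 60.5)² = 268.71².
Subtracting the SEIS02 equation from the SEIS03 and SEIS04 equations removes the quadratic terms:
-266.8 x − 291.6 y = 19581.03
21.2 x − 184.8 y = -11410.98
Solving the 2×2 system: x ≈ -125.2, y ≈ 47.4 km.
Check against SEIS02 (with the unrounded x, y): √((x − 110.3)²+(y − 31.9)²) = 235.99 ≈ 236.01 km. ✓

x ≈ -125.2 km, y ≈ 47.4 km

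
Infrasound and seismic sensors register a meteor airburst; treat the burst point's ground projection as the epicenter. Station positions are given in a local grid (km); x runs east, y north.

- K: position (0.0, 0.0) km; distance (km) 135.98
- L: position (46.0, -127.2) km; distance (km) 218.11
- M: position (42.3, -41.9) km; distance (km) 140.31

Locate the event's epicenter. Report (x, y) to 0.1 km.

(108.7, 81.7)

Circle about each station: x² + y² = 135.98²; (x − 46.0)² + (y + 127.2)² = 218.11²; (x − 42.3)² + (y + 41.9)² = 140.31².
Subtracting pairs of circle equations eliminates x²+y² and gives linear equations (the radical axes):
92.0 x − 254.4 y = -10785.57
84.6 x − 83.8 y = 2348.56
Solving the 2×2 system: x ≈ 108.7, y ≈ 81.7 km.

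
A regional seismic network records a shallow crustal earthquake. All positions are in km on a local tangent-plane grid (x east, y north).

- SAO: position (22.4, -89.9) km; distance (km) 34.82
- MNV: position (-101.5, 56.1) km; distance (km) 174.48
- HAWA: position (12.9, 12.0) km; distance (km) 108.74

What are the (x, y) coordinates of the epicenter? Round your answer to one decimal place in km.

Circle about each station: (x − 22.4)² + (y + 89.9)² = 34.82²; (x + 101.5)² + (y − 56.1)² = 174.48²; (x − 12.9)² + (y − 12.0)² = 108.74².
Subtracting the SAO equation from the MNV and HAWA equations removes the quadratic terms:
-247.8 x + 292.0 y = -24365.15
-19.0 x + 203.8 y = -18885.32
Solving the 2×2 system: x ≈ -12.2, y ≈ -93.8 km.

-12.2 km east, -93.8 km north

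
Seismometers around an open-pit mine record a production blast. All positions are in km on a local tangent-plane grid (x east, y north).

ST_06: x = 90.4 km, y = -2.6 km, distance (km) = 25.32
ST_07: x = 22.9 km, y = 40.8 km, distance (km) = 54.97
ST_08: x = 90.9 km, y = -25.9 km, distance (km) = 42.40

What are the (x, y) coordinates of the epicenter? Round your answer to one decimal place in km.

x ≈ 68.5 km, y ≈ 10.1 km

Circle about each station: (x − 90.4)² + (y + 2.6)² = 25.32²; (x − 22.9)² + (y − 40.8)² = 54.97²; (x − 90.9)² + (y + 25.9)² = 42.40².
Subtracting the ST_06 equation from the ST_07 and ST_08 equations removes the quadratic terms:
-135.0 x + 86.8 y = -8370.47
1.0 x − 46.6 y = -401.96
Solving the 2×2 system: x ≈ 68.5, y ≈ 10.1 km.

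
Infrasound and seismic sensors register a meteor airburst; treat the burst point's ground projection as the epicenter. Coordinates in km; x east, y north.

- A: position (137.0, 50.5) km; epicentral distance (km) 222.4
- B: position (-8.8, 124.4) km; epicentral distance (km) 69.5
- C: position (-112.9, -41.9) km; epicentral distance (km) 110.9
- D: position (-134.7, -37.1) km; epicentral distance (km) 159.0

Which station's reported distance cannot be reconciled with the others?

C

Solve using three stations at a time. Using A, B, D (subtract circle equations pairwise → linear system) gives (x, y) ≈ (-77.0, 111.1).
Distances from that point to each station vs reported:
  A: calculated 222.4 vs reported 222.4 → residual 0.0 km
  B: calculated 69.5 vs reported 69.5 → residual 0.0 km
  C: calculated 157.1 vs reported 110.9 → residual 46.2 km
  D: calculated 159.0 vs reported 159.0 → residual 0.0 km
A, B, D are mutually consistent (residuals ≈ 0); C is off by 46.2 km.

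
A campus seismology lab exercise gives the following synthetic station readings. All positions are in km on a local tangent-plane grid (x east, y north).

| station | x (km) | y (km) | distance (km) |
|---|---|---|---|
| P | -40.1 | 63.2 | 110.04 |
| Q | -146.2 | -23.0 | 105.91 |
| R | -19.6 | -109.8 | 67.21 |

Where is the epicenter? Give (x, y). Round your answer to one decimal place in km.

-43.0 km east, -46.8 km north

Circle about each station: (x + 40.1)² + (y − 63.2)² = 110.04²; (x + 146.2)² + (y + 23.0)² = 105.91²; (x + 19.6)² + (y + 109.8)² = 67.21².
Subtracting pairs of circle equations eliminates x²+y² and gives linear equations (the radical axes):
-212.2 x − 172.4 y = 17193.06
41.0 x − 346.0 y = 14429.57
Solving the 2×2 system: x ≈ -43.0, y ≈ -46.8 km.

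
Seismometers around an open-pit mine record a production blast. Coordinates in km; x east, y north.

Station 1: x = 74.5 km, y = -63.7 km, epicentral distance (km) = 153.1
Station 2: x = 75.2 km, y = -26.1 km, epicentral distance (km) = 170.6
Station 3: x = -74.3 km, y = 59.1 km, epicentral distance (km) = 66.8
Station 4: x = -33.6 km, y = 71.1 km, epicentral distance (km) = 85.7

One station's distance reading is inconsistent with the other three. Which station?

Solve using three stations at a time. Using Station 1, Station 3, Station 4 (subtract circle equations pairwise → linear system) gives (x, y) ≈ (-68.0, -7.5).
Distances from that point to each station vs reported:
  Station 1: calculated 153.1 vs reported 153.1 → residual 0.0 km
  Station 2: calculated 144.4 vs reported 170.6 → residual 26.2 km
  Station 3: calculated 66.9 vs reported 66.8 → residual 0.1 km
  Station 4: calculated 85.8 vs reported 85.7 → residual 0.1 km
Station 1, Station 3, Station 4 are mutually consistent (residuals ≈ 0); Station 2 is off by 26.2 km.

Station 2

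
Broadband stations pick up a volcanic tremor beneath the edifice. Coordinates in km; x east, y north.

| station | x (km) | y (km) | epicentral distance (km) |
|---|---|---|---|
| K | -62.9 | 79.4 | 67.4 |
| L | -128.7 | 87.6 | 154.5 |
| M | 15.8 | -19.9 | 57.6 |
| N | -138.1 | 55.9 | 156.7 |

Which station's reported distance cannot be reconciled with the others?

Solve using three stations at a time. Using L, M, N (subtract circle equations pairwise → linear system) gives (x, y) ≈ (17.6, 37.8).
Distances from that point to each station vs reported:
  K: calculated 90.6 vs reported 67.4 → residual 23.2 km
  L: calculated 154.5 vs reported 154.5 → residual 0.0 km
  M: calculated 57.7 vs reported 57.6 → residual 0.1 km
  N: calculated 156.7 vs reported 156.7 → residual 0.0 km
L, M, N are mutually consistent (residuals ≈ 0); K is off by 23.2 km.

K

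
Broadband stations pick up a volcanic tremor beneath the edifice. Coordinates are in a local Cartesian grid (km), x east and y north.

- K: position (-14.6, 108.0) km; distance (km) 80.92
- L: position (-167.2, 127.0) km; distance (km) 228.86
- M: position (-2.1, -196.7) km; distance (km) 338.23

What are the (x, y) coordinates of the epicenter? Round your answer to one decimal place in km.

x ≈ 61.5 km, y ≈ 135.5 km

Circle about each station: (x + 14.6)² + (y − 108.0)² = 80.92²; (x + 167.2)² + (y − 127.0)² = 228.86²; (x + 2.1)² + (y + 196.7)² = 338.23².
Subtracting the K equation from the L and M equations removes the quadratic terms:
-305.2 x + 38.0 y = -13621.17
25.0 x − 609.4 y = -81033.35
Solving the 2×2 system: x ≈ 61.5, y ≈ 135.5 km.
Check against K (with the unrounded x, y): √((x + 14.6)²+(y − 108.0)²) = 80.92 ≈ 80.92 km. ✓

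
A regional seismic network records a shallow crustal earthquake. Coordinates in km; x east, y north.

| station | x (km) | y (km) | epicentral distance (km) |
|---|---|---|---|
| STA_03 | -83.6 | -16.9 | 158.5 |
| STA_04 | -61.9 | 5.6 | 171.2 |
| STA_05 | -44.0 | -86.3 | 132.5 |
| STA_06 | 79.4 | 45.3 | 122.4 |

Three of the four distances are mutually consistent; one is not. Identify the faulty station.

STA_03

Solve using three stations at a time. Using STA_04, STA_05, STA_06 (subtract circle equations pairwise → linear system) gives (x, y) ≈ (88.2, -76.8).
Distances from that point to each station vs reported:
  STA_03: calculated 181.9 vs reported 158.5 → residual 23.4 km
  STA_04: calculated 171.2 vs reported 171.2 → residual 0.0 km
  STA_05: calculated 132.5 vs reported 132.5 → residual 0.0 km
  STA_06: calculated 122.4 vs reported 122.4 → residual 0.0 km
STA_04, STA_05, STA_06 are mutually consistent (residuals ≈ 0); STA_03 is off by 23.4 km.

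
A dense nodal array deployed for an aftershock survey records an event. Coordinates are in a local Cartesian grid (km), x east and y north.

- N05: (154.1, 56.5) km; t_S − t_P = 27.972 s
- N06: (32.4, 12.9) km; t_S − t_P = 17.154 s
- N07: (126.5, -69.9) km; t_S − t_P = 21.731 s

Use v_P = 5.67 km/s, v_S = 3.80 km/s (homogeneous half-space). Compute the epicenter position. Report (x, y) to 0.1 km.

(-120.2, -112.7)

Distance from S−P lag: d = Δt · v_P v_S / (v_P − v_S) = Δt · (5.67·3.80)/(5.67−3.80) ≈ 11.5219·Δt.
So d_N05 = 322.29, d_N06 = 197.65, d_N07 = 250.38 km.
Circle about each station: (x − 154.1)² + (y − 56.5)² = 322.29²; (x − 32.4)² + (y − 12.9)² = 197.65²; (x − 126.5)² + (y + 69.9)² = 250.38².
Subtracting pairs of circle equations eliminates x²+y² and gives linear equations (the radical axes):
-243.4 x − 87.2 y = 39082.43
-55.2 x − 252.8 y = 35129.90
Solving the 2×2 system: x ≈ -120.2, y ≈ -112.7 km.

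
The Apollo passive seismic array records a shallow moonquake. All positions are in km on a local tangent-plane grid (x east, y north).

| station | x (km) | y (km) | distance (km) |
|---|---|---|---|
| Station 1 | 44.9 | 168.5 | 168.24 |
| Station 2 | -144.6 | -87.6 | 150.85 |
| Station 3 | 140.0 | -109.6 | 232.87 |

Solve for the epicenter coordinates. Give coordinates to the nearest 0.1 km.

Circle about each station: (x − 44.9)² + (y − 168.5)² = 168.24²; (x + 144.6)² + (y + 87.6)² = 150.85²; (x − 140.0)² + (y + 109.6)² = 232.87².
Subtracting the Station 1 equation from the Station 2 and Station 3 equations removes the quadratic terms:
-379.0 x − 512.2 y = 3723.64
190.2 x − 556.2 y = -24719.84
Solving the 2×2 system: x ≈ -47.8, y ≈ 28.1 km.

x ≈ -47.8 km, y ≈ 28.1 km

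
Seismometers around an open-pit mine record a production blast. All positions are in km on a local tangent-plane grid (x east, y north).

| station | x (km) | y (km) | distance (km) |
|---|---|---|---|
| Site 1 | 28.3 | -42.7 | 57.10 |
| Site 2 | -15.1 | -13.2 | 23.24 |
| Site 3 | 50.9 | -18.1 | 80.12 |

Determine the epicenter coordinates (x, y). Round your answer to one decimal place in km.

(-27.9, -32.6)

Circle about each station: (x − 28.3)² + (y + 42.7)² = 57.10²; (x + 15.1)² + (y + 13.2)² = 23.24²; (x − 50.9)² + (y + 18.1)² = 80.12².
Subtracting pairs of circle equations eliminates x²+y² and gives linear equations (the radical axes):
-86.8 x + 59.0 y = 498.38
45.2 x + 49.2 y = -2864.56
Solving the 2×2 system: x ≈ -27.9, y ≈ -32.6 km.
Check against Site 1 (with the unrounded x, y): √((x − 28.3)²+(y + 42.7)²) = 57.10 ≈ 57.10 km. ✓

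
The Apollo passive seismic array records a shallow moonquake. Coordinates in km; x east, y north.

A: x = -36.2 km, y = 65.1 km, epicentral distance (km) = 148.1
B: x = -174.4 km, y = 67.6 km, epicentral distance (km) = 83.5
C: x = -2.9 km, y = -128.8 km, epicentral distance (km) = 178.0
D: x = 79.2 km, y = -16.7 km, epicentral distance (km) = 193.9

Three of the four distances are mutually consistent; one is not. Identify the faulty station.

A

Solve using three stations at a time. Using B, C, D (subtract circle equations pairwise → linear system) gives (x, y) ≈ (-112.7, 11.3).
Distances from that point to each station vs reported:
  A: calculated 93.5 vs reported 148.1 → residual 54.6 km
  B: calculated 83.5 vs reported 83.5 → residual 0.0 km
  C: calculated 178.0 vs reported 178.0 → residual 0.0 km
  D: calculated 193.9 vs reported 193.9 → residual 0.0 km
B, C, D are mutually consistent (residuals ≈ 0); A is off by 54.6 km.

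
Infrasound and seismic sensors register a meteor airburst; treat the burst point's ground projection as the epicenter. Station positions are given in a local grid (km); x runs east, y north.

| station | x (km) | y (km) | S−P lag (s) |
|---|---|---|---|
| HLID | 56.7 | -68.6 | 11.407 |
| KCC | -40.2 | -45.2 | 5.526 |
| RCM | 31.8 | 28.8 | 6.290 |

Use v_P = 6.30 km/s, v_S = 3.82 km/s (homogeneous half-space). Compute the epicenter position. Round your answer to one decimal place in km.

Distance from S−P lag: d = Δt · v_P v_S / (v_P − v_S) = Δt · (6.30·3.82)/(6.30−3.82) ≈ 9.7040·Δt.
So d_HLID = 110.69, d_KCC = 53.62, d_RCM = 61.04 km.
Circle about each station: (x − 56.7)² + (y + 68.6)² = 110.69²; (x + 40.2)² + (y + 45.2)² = 53.62²; (x − 31.8)² + (y − 28.8)² = 61.04².
Subtracting the HLID equation from the KCC and RCM equations removes the quadratic terms:
-193.8 x + 46.8 y = 5115.40
-49.8 x + 194.8 y = 2446.22
Solving the 2×2 system: x ≈ -24.9, y ≈ 6.2 km.
Check against HLID (with the unrounded x, y): √((x − 56.7)²+(y + 68.6)²) = 110.69 ≈ 110.69 km. ✓

(-24.9, 6.2)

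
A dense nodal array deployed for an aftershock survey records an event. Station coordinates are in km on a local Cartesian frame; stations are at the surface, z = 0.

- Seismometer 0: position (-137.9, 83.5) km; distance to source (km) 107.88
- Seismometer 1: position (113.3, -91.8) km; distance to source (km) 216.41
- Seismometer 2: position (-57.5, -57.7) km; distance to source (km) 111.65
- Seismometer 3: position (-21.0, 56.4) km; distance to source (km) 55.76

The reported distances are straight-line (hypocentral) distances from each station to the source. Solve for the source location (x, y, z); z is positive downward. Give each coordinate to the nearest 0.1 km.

Each station gives a sphere (x−x_i)² + (y−y_i)² + z² = d_i² (stations at z=0).
Subtracting the Seismometer 0 sphere from Seismometer 1 and Seismometer 2: z² cancels, leaving linear equations in x and y:
502.4 x − 350.6 y = -39919.72
160.8 x − 282.4 y = -20180.75
Solving: x ≈ -49.098, y ≈ 43.505 km (keep extra digits for the depth step; rounded: -49.1, 43.5).
Then from the Seismometer 0 sphere: z² = 107.88² − (x + 137.9)² − (y − 83.5)² with x = -49.098, y = 43.505, so z ≈ 46.397 ≈ 46.4 km.

x ≈ -49.1 km, y ≈ 43.5 km, depth ≈ 46.4 km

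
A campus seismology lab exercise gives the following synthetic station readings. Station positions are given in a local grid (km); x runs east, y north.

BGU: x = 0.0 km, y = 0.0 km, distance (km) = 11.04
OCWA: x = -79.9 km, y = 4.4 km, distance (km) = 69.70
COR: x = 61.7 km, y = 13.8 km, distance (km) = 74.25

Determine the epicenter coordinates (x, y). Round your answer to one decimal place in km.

Circle about each station: x² + y² = 11.04²; (x + 79.9)² + (y − 4.4)² = 69.70²; (x − 61.7)² + (y − 13.8)² = 74.25².
Subtracting the BGU equation from the OCWA and COR equations removes the quadratic terms:
-159.8 x + 8.8 y = 1667.16
123.4 x + 27.6 y = -1393.85
Solving the 2×2 system: x ≈ -10.6, y ≈ -3.1 km.
Check against BGU (with the unrounded x, y): √(x²+y²) = 11.05 ≈ 11.04 km. ✓

-10.6 km east, -3.1 km north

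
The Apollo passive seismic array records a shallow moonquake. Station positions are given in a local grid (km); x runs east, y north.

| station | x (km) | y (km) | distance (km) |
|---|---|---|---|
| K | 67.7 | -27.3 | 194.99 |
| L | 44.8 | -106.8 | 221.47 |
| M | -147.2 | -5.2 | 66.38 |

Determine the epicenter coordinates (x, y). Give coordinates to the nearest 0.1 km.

Circle about each station: (x − 67.7)² + (y + 27.3)² = 194.99²; (x − 44.8)² + (y + 106.8)² = 221.47²; (x + 147.2)² + (y + 5.2)² = 66.38².
Subtracting pairs of circle equations eliminates x²+y² and gives linear equations (the radical axes):
-45.8 x − 159.0 y = -2943.16
-429.8 x + 44.2 y = 49981.10
Solving the 2×2 system: x ≈ -111.1, y ≈ 50.5 km.

(-111.1, 50.5)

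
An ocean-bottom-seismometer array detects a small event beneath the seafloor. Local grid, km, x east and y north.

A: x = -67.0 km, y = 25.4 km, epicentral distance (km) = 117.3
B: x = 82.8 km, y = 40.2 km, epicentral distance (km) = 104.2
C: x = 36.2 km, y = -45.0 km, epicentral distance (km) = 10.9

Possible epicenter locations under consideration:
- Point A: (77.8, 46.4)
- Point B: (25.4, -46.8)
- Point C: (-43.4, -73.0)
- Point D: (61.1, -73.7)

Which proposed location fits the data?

Point B

For each candidate, compare |candidate − station| to the reported distance:
Point A: residuals A 29.0, B 96.2, C 89.5 → max 96.2 km
Point B: residuals A 0.0, B 0.0, C 0.0 → max 0.0 km
Point C: residuals A 16.1, B 65.3, C 73.5 → max 73.5 km
Point D: residuals A 44.7, B 11.7, C 27.1 → max 44.7 km
Only Point B has all residuals ≈ 0.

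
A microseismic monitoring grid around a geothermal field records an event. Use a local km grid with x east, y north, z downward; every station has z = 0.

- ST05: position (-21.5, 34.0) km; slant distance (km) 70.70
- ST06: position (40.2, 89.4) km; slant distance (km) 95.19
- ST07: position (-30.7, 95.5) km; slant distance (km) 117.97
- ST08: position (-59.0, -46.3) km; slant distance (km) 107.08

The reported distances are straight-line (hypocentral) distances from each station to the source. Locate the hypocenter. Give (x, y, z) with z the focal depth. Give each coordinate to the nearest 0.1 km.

(31.1, 0.8, 33.6)

Each station gives a sphere (x−x_i)² + (y−y_i)² + z² = d_i² (stations at z=0).
Subtracting the ST05 sphere from ST06 and ST07: z² cancels, leaving linear equations in x and y:
123.4 x + 110.8 y = 3927.50
-18.4 x + 123.0 y = -473.94
Solving: x ≈ 31.109, y ≈ 0.800 km (keep extra digits for the depth step; rounded: 31.1, 0.8).
Then from the ST05 sphere: z² = 70.70² − (x + 21.5)² − (y − 34.0)² with x = 31.109, y = 0.800, so z ≈ 33.594 ≈ 33.6 km.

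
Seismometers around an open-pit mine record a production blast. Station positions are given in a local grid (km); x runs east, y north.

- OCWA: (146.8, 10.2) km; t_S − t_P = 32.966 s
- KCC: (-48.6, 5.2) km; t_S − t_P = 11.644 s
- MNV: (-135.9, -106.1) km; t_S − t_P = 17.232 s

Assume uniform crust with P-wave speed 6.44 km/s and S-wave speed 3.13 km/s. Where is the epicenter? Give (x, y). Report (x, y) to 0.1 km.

-39.3 km east, -65.1 km north

Distance from S−P lag: d = Δt · v_P v_S / (v_P − v_S) = Δt · (6.44·3.13)/(6.44−3.13) ≈ 6.0898·Δt.
So d_OCWA = 200.76, d_KCC = 70.91, d_MNV = 104.94 km.
Circle about each station: (x − 146.8)² + (y − 10.2)² = 200.76²; (x + 48.6)² + (y − 5.2)² = 70.91²; (x + 135.9)² + (y + 106.1)² = 104.94².
Subtracting pairs of circle equations eliminates x²+y² and gives linear equations (the radical axes):
-390.8 x − 10.0 y = 16011.07
-565.4 x − 232.6 y = 37363.91
Solving the 2×2 system: x ≈ -39.3, y ≈ -65.1 km.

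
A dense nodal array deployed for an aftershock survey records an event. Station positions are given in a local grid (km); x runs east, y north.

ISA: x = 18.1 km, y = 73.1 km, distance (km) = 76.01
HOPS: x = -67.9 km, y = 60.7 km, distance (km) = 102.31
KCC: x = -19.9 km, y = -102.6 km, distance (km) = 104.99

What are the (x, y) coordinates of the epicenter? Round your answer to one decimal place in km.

Circle about each station: (x − 18.1)² + (y − 73.1)² = 76.01²; (x + 67.9)² + (y − 60.7)² = 102.31²; (x + 19.9)² + (y + 102.6)² = 104.99².
Subtracting the ISA equation from the HOPS and KCC equations removes the quadratic terms:
-172.0 x − 24.8 y = -2066.14
-76.0 x − 351.4 y = 6.17
Solving the 2×2 system: x ≈ 12.4, y ≈ -2.7 km.

(12.4, -2.7)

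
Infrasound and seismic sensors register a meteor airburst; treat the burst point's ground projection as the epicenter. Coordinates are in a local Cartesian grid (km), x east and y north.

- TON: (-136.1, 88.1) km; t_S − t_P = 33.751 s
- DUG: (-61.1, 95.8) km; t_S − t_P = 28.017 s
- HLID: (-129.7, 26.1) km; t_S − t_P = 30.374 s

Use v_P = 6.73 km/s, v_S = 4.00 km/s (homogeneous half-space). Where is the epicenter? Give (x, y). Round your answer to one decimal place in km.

Distance from S−P lag: d = Δt · v_P v_S / (v_P − v_S) = Δt · (6.73·4.00)/(6.73−4.00) ≈ 9.8608·Δt.
So d_TON = 332.81, d_DUG = 276.27, d_HLID = 299.51 km.
Circle about each station: (x + 136.1)² + (y − 88.1)² = 332.81²; (x + 61.1)² + (y − 95.8)² = 276.27²; (x + 129.7)² + (y − 26.1)² = 299.51².
Subtracting pairs of circle equations eliminates x²+y² and gives linear equations (the radical axes):
150.0 x + 15.4 y = 21063.41
12.8 x − 124.0 y = 12274.74
Solving the 2×2 system: x ≈ 149.0, y ≈ -83.6 km.

149.0 km east, -83.6 km north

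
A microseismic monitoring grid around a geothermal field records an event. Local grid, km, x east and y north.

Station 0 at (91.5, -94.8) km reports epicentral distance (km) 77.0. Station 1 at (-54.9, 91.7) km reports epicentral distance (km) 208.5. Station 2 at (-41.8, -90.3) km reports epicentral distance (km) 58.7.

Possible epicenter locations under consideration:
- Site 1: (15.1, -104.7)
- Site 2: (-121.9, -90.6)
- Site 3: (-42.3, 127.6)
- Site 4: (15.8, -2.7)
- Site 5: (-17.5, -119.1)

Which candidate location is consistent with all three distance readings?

For each candidate, compare |candidate − station| to the reported distance:
Site 1: residuals Station 0 0.0, Station 1 0.0, Station 2 0.0 → max 0.0 km
Site 2: residuals Station 0 136.4, Station 1 14.3, Station 2 21.4 → max 136.4 km
Site 3: residuals Station 0 182.5, Station 1 170.5, Station 2 159.2 → max 182.5 km
Site 4: residuals Station 0 42.2, Station 1 90.6, Station 2 46.1 → max 90.6 km
Site 5: residuals Station 0 34.7, Station 1 5.6, Station 2 21.0 → max 34.7 km
Only Site 1 has all residuals ≈ 0.

Site 1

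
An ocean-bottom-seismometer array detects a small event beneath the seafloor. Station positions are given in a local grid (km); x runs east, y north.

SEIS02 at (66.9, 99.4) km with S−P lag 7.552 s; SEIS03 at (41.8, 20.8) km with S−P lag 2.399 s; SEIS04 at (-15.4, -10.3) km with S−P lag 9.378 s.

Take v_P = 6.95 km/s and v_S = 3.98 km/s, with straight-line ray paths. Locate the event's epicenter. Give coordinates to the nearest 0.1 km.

Distance from S−P lag: d = Δt · v_P v_S / (v_P − v_S) = Δt · (6.95·3.98)/(6.95−3.98) ≈ 9.3135·Δt.
So d_SEIS02 = 70.34, d_SEIS03 = 22.34, d_SEIS04 = 87.34 km.
Circle about each station: (x − 66.9)² + (y − 99.4)² = 70.34²; (x − 41.8)² + (y − 20.8)² = 22.34²; (x + 15.4)² + (y + 10.3)² = 87.34².
Subtracting the SEIS02 equation from the SEIS03 and SEIS04 equations removes the quadratic terms:
-50.2 x − 157.2 y = -7727.45
-164.6 x − 219.4 y = -16693.28
Solving the 2×2 system: x ≈ 62.5, y ≈ 29.2 km.
Check against SEIS02 (with the unrounded x, y): √((x − 66.9)²+(y − 99.4)²) = 70.34 ≈ 70.34 km. ✓

x ≈ 62.5 km, y ≈ 29.2 km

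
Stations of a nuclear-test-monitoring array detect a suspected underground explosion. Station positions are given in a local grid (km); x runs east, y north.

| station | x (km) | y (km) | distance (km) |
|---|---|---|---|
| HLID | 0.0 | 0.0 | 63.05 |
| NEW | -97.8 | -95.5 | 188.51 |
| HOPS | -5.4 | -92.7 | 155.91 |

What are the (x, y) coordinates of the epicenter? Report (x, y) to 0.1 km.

x ≈ 4.4 km, y ≈ 62.9 km

Circle about each station: x² + y² = 63.05²; (x + 97.8)² + (y + 95.5)² = 188.51²; (x + 5.4)² + (y + 92.7)² = 155.91².
Subtracting pairs of circle equations eliminates x²+y² and gives linear equations (the radical axes):
-195.6 x − 191.0 y = -12875.63
-10.8 x − 185.4 y = -11710.18
Solving the 2×2 system: x ≈ 4.4, y ≈ 62.9 km.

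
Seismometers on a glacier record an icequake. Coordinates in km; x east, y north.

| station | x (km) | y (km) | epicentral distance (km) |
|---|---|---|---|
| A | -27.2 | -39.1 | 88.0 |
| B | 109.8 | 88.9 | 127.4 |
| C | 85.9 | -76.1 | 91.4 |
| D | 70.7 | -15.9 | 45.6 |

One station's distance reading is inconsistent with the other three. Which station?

A

Solve using three stations at a time. Using B, C, D (subtract circle equations pairwise → linear system) gives (x, y) ≈ (26.1, -7.1).
Distances from that point to each station vs reported:
  A: calculated 62.2 vs reported 88.0 → residual 25.8 km
  B: calculated 127.4 vs reported 127.4 → residual 0.0 km
  C: calculated 91.3 vs reported 91.4 → residual 0.1 km
  D: calculated 45.5 vs reported 45.6 → residual 0.1 km
B, C, D are mutually consistent (residuals ≈ 0); A is off by 25.8 km.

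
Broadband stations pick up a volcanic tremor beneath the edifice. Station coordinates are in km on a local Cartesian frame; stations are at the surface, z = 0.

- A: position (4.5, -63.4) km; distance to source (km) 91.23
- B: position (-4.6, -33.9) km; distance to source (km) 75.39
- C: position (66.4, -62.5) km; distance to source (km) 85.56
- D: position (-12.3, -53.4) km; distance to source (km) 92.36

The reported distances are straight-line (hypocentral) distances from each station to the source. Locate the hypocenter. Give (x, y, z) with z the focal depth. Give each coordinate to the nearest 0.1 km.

(42.5, 9.2, 40.1)

Each station gives a sphere (x−x_i)² + (y−y_i)² + z² = d_i² (stations at z=0).
Subtracting the A sphere from B and C: z² cancels, leaving linear equations in x and y:
-18.2 x + 59.0 y = -230.18
123.8 x + 1.8 y = 5277.80
Solving: x ≈ 42.498, y ≈ 9.208 km (keep extra digits for the depth step; rounded: 42.5, 9.2).
Then from the A sphere: z² = 91.23² − (x − 4.5)² − (y + 63.4)² with x = 42.498, y = 9.208, so z ≈ 40.089 ≈ 40.1 km.
Check against D (with the unrounded solution): distance 92.36 ≈ 92.36 km. ✓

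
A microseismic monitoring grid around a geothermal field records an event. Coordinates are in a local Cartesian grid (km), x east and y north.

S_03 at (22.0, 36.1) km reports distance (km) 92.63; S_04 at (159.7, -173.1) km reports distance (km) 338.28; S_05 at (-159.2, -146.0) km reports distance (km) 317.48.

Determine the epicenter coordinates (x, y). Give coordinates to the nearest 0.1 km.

Circle about each station: (x − 22.0)² + (y − 36.1)² = 92.63²; (x − 159.7)² + (y + 173.1)² = 338.28²; (x + 159.2)² + (y + 146.0)² = 317.48².
Subtracting the S_03 equation from the S_04 and S_05 equations removes the quadratic terms:
275.4 x − 418.4 y = -52172.55
-362.4 x − 364.2 y = -47339.80
Solving the 2×2 system: x ≈ 3.2, y ≈ 126.8 km.

3.2 km east, 126.8 km north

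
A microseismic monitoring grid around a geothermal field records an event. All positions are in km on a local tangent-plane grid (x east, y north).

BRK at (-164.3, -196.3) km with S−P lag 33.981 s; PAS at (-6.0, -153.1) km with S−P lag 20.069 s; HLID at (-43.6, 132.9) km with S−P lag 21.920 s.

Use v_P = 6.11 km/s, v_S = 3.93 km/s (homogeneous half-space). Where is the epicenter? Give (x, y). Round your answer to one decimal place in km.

Distance from S−P lag: d = Δt · v_P v_S / (v_P − v_S) = Δt · (6.11·3.93)/(6.11−3.93) ≈ 11.0148·Δt.
So d_BRK = 374.29, d_PAS = 221.06, d_HLID = 241.44 km.
Circle about each station: (x + 164.3)² + (y + 196.3)² = 374.29²; (x + 6.0)² + (y + 153.1)² = 221.06²; (x + 43.6)² + (y − 132.9)² = 241.44².
Subtracting pairs of circle equations eliminates x²+y² and gives linear equations (the radical axes):
316.6 x + 86.4 y = 49172.91
241.4 x + 658.4 y = 35834.92
Solving the 2×2 system: x ≈ 156.1, y ≈ -2.8 km.
Check against BRK (with the unrounded x, y): √((x + 164.3)²+(y + 196.3)²) = 374.28 ≈ 374.29 km. ✓

156.1 km east, -2.8 km north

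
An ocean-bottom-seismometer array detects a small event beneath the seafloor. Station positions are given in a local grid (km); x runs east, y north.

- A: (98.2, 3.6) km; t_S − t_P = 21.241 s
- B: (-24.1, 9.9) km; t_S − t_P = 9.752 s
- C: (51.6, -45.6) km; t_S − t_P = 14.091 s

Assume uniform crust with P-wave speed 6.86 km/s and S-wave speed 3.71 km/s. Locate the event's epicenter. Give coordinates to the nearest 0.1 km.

Distance from S−P lag: d = Δt · v_P v_S / (v_P − v_S) = Δt · (6.86·3.71)/(6.86−3.71) ≈ 8.0796·Δt.
So d_A = 171.62, d_B = 78.79, d_C = 113.85 km.
Circle about each station: (x − 98.2)² + (y − 3.6)² = 171.62²; (x + 24.1)² + (y − 9.9)² = 78.79²; (x − 51.6)² + (y + 45.6)² = 113.85².
Subtracting the A equation from the B and C equations removes the quadratic terms:
-244.6 x + 12.6 y = 14268.18
-93.2 x − 98.4 y = 11577.32
Solving the 2×2 system: x ≈ -61.4, y ≈ -59.5 km.

-61.4 km east, -59.5 km north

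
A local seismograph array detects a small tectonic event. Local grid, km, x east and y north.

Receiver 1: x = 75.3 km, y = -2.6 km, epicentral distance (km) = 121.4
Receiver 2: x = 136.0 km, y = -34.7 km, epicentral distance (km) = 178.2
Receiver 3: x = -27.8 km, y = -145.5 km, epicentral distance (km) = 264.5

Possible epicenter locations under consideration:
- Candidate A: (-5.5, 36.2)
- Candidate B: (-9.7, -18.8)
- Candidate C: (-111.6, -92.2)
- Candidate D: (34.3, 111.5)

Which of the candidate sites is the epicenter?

For each candidate, compare |candidate − station| to the reported distance:
Candidate A: residuals Receiver 1 31.8, Receiver 2 19.9, Receiver 3 81.4 → max 81.4 km
Candidate B: residuals Receiver 1 34.9, Receiver 2 31.6, Receiver 3 136.5 → max 136.5 km
Candidate C: residuals Receiver 1 85.9, Receiver 2 76.0, Receiver 3 165.2 → max 165.2 km
Candidate D: residuals Receiver 1 0.2, Receiver 2 0.1, Receiver 3 0.1 → max 0.2 km
Only Candidate D has all residuals ≈ 0.

Candidate D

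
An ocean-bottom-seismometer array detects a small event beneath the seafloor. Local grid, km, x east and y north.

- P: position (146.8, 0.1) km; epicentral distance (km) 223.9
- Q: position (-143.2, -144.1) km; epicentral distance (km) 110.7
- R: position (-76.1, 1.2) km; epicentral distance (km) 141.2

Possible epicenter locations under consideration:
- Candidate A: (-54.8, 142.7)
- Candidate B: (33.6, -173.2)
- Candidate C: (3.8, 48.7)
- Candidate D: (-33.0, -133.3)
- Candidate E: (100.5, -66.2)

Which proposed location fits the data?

Candidate D

For each candidate, compare |candidate − station| to the reported distance:
Candidate A: residuals P 23.0, Q 189.4, R 1.9 → max 189.4 km
Candidate B: residuals P 16.9, Q 68.5, R 64.8 → max 68.5 km
Candidate C: residuals P 72.9, Q 131.7, R 48.2 → max 131.7 km
Candidate D: residuals P 0.0, Q 0.0, R 0.0 → max 0.0 km
Candidate E: residuals P 143.0, Q 145.1, R 47.8 → max 145.1 km
Only Candidate D has all residuals ≈ 0.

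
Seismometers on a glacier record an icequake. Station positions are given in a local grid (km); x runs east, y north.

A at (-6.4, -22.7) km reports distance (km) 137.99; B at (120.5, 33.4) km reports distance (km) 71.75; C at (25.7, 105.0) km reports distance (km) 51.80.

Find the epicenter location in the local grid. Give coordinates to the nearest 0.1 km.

Circle about each station: (x + 6.4)² + (y + 22.7)² = 137.99²; (x − 120.5)² + (y − 33.4)² = 71.75²; (x − 25.7)² + (y − 105.0)² = 51.80².
Subtracting the A equation from the B and C equations removes the quadratic terms:
253.8 x + 112.2 y = 28972.74
64.2 x + 255.4 y = 27487.24
Solving the 2×2 system: x ≈ 74.9, y ≈ 88.8 km.

x ≈ 74.9 km, y ≈ 88.8 km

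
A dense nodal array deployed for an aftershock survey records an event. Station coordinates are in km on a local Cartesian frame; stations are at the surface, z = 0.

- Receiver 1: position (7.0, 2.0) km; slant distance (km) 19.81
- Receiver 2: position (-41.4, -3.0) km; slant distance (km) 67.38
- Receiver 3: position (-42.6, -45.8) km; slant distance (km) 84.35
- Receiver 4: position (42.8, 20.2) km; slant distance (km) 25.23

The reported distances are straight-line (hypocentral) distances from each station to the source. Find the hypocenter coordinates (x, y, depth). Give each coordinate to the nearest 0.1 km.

Each station gives a sphere (x−x_i)² + (y−y_i)² + z² = d_i² (stations at z=0).
Subtracting the Receiver 1 sphere from Receiver 2 and Receiver 3: z² cancels, leaving linear equations in x and y:
-96.8 x − 10.0 y = -2477.67
-99.2 x − 95.6 y = -2863.09
Solving: x ≈ 25.204, y ≈ 3.796 km (keep extra digits for the depth step; rounded: 25.2, 3.8).
Then from the Receiver 1 sphere: z² = 19.81² − (x − 7.0)² − (y − 2.0)² with x = 25.204, y = 3.796, so z ≈ 7.604 ≈ 7.6 km.
Check against Receiver 4 (with the unrounded solution): distance 25.23 ≈ 25.23 km. ✓

x ≈ 25.2 km, y ≈ 3.8 km, depth ≈ 7.6 km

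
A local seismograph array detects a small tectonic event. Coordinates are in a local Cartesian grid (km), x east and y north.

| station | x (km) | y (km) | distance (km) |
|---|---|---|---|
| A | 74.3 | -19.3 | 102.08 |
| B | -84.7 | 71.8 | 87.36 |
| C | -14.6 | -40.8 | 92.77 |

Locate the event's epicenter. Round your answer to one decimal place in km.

Circle about each station: (x − 74.3)² + (y + 19.3)² = 102.08²; (x + 84.7)² + (y − 71.8)² = 87.36²; (x + 14.6)² + (y + 40.8)² = 92.77².
Subtracting the A equation from the B and C equations removes the quadratic terms:
-318.0 x + 182.2 y = 9224.91
-177.8 x − 43.0 y = -2201.13
Solving the 2×2 system: x ≈ 0.1, y ≈ 50.8 km.

(0.1, 50.8)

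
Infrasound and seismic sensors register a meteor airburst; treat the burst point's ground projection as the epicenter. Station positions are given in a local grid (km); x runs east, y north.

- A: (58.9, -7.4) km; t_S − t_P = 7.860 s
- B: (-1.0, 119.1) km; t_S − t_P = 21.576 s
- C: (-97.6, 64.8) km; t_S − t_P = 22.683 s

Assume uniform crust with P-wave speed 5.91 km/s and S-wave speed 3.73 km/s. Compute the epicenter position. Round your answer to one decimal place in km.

Distance from S−P lag: d = Δt · v_P v_S / (v_P − v_S) = Δt · (5.91·3.73)/(5.91−3.73) ≈ 10.1121·Δt.
So d_A = 79.48, d_B = 218.18, d_C = 229.37 km.
Circle about each station: (x − 58.9)² + (y + 7.4)² = 79.48²; (x + 1.0)² + (y − 119.1)² = 218.18²; (x + 97.6)² + (y − 64.8)² = 229.37².
Subtracting the A equation from the B and C equations removes the quadratic terms:
-119.8 x + 253.0 y = -30623.60
-313.0 x + 144.4 y = -36092.70
Solving the 2×2 system: x ≈ 76.1, y ≈ -85.0 km.

(76.1, -85.0)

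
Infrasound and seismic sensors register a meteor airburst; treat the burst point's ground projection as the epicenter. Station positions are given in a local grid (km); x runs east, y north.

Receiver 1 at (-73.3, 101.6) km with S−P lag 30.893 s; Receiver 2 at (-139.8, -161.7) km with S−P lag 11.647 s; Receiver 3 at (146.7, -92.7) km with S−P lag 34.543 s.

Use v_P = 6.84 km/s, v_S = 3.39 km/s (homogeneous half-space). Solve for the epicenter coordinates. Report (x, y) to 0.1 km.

x ≈ -85.1 km, y ≈ -105.7 km

Distance from S−P lag: d = Δt · v_P v_S / (v_P − v_S) = Δt · (6.84·3.39)/(6.84−3.39) ≈ 6.7210·Δt.
So d_Receiver 1 = 207.63, d_Receiver 2 = 78.28, d_Receiver 3 = 232.17 km.
Circle about each station: (x + 73.3)² + (y − 101.6)² = 207.63²; (x + 139.8)² + (y + 161.7)² = 78.28²; (x − 146.7)² + (y + 92.7)² = 232.17².
Subtracting pairs of circle equations eliminates x²+y² and gives linear equations (the radical axes):
-133.0 x − 526.6 y = 66977.94
440.0 x − 388.6 y = 3626.04
Solving the 2×2 system: x ≈ -85.1, y ≈ -105.7 km.
Check against Receiver 1 (with the unrounded x, y): √((x + 73.3)²+(y − 101.6)²) = 207.63 ≈ 207.63 km. ✓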